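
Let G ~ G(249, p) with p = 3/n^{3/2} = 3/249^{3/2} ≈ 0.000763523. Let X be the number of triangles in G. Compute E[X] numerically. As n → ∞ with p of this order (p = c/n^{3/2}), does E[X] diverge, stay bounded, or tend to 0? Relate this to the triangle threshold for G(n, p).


Number of potential triangles: C(249, 3) = 2542124.
Each occurs with probability p³ ≈ (0.000763523)³ ≈ 4.45109335e-10.
By linearity: E[X] = C(249, 3)·p³ ≈ 2542124 · 4.45109335e-10 ≈ 0.001132.
Since α = 3/2 > 1, p = c/n^{3/2} = o(1/n) is below the triangle threshold p ~ 1/n. Asymptotically E[X] ~ (c³/6)·n^{3(1−α)} = (3³/6)·n^{-1.5} → 0, so by Markov's inequality G has no triangles w.h.p.

E[X] ≈ 0.001132; in regime p = Θ(1/n^{3/2}) E[X] tends to 0 (below the triangle threshold p ~ 1/n).


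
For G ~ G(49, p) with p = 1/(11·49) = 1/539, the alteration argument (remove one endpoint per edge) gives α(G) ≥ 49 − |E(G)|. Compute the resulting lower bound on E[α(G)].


E[|E(G)|] = C(49, 2)·p = 1176 · (1/539) = 24/11.
E[α(G)] ≥ n − E[|E(G)|] = 49 − 24/11 = 515/11.
Numerically: ≈ 46.818.
(This is only a lower bound; the true E[α(G)] may be larger.)

E[α(G)] ≥ 515/11 ≈ 46.818.


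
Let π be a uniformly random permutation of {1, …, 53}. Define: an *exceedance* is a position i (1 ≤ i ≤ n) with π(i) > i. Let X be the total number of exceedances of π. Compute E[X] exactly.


Write X = Σ_{i=1}^{53} X_i, where X_i = 1_{π(i) > i}.
For each fixed i, π(i) is uniform over {1, …, 53} (marginal of a uniform permutation), so P[π(i) > i] = (n − i)/n. Summing: Σ_{i=1}^{53} (n − i)/n = (0 + 1 + … + 52)/53 = 53(53 − 1)/(2·53) = (53 − 1)/2.
Hence E[X] = Σ_{i=1}^{53} (53 − i)/53 = 26 ≈ 26.0000.

E[X] = 26 = 26.0000.


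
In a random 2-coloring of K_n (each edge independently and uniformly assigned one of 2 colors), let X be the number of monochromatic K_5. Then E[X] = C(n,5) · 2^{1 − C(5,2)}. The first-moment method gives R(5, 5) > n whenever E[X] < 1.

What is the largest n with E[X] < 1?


We need C(n, 5) · 2^{1 − 10} < 1, i.e. C(n, 5) < 2^{10 − 1} = 512.
Check values of n near the boundary:
  n = 9: C(9, 5) = 126; 126 < 512? YES
  n = 10: C(10, 5) = 252; 252 < 512? YES
  n = 11: C(11, 5) = 462; 462 < 512? YES
  n = 12: C(12, 5) = 792; 792 < 512? NO
The largest n with C(n, 5) < 512 is n = 11 (where E[X] = 231/256 ≈ 0.902). Hence R(5, 5) > 11, i.e. R(5, 5) ≥ 12.

Largest n = 11; hence R(5, 5) > 11.


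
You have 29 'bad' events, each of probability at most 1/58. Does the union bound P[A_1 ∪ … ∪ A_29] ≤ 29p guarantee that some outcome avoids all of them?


Union bound: P[∪_{i=1}^{29} A_i] ≤ Σ_i P[A_i] ≤ 29·p = 29·(1/58) = 1/2.
Numerically: 1/2 ≈ 0.500000.
Is 1/2 < 1? YES.
Since P[∪ A_i] ≤ 1/2 < 1, the complement has P[∩ A_i^c] ≥ 1 − 1/2 = 1/2 > 0, so some outcome avoids every A_i.

29·p = 1/2 ≈ 0.500000; existence CERTIFIED by the union bound.


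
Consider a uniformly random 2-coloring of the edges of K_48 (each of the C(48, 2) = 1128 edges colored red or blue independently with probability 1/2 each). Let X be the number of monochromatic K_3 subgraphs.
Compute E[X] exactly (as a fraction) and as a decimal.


Let X = Σ_S X_S over the C(48, 3) = 17296 subsets S of size 3, where X_S = 1 if the K_3 on S is monochromatic.
For a fixed S, the K_3 on S has C(3, 2) = 3 edges. P[all 3 edges red] = (1/2)^3, and likewise for blue, so P[monochromatic] = 2·(1/2)^3 = 2^{1 − 3} = 1/4.
By linearity of expectation: E[X] = C(48, 3) · 2^{1 − 3} = 17296 · 1/4 = 4324.
Numerically: E[X] ≈ 4324.000.

E[X] = C(48,3)·2^(1−C(3,2)) = 4324 ≈ 4324.000.


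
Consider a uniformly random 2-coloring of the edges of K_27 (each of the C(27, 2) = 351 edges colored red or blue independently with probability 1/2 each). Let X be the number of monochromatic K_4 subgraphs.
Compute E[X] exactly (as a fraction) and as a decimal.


Let X = Σ_S X_S over the C(27, 4) = 17550 subsets S of size 4, where X_S = 1 if the K_4 on S is monochromatic.
For a fixed S, the K_4 on S has C(4, 2) = 6 edges. P[all 6 edges red] = (1/2)^6, and likewise for blue, so P[monochromatic] = 2·(1/2)^6 = 2^{1 − 6} = 1/32.
By linearity of expectation: E[X] = C(27, 4) · 2^{1 − 6} = 17550 · 1/32 = 8775/16.
Numerically: E[X] ≈ 548.438.

E[X] = C(27,4)·2^(1−C(4,2)) = 8775/16 ≈ 548.438.


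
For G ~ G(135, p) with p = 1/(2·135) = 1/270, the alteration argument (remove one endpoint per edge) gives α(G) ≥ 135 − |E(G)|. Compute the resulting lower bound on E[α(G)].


E[|E(G)|] = C(135, 2)·p = 9045 · (1/270) = 67/2.
E[α(G)] ≥ n − E[|E(G)|] = 135 − 67/2 = 203/2.
Numerically: ≈ 101.500.
(This is only a lower bound; the true E[α(G)] may be larger.)

E[α(G)] ≥ 203/2 ≈ 101.500.


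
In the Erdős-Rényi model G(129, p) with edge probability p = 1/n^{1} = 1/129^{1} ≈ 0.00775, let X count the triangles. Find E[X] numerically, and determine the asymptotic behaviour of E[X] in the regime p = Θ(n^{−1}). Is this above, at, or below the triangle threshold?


Number of potential triangles: C(129, 3) = 349504.
Each occurs with probability p³ ≈ (0.00775)³ ≈ 4.65834e-07.
By linearity: E[X] = C(129, 3)·p³ ≈ 349504 · 4.65834e-07 ≈ 0.163.
Here α = 1, so p = 1/n is exactly at the triangle threshold p ~ 1/n. Asymptotically E[X] → c³/6 = 1³/6 = 1/6 ≈ 0.167, a bounded constant. In this regime the triangle count is asymptotically Poisson(c³/6).

E[X] ≈ 0.163; in regime p = Θ(1/n^{1}) E[X] stays bounded (at the triangle threshold p ~ 1/n).


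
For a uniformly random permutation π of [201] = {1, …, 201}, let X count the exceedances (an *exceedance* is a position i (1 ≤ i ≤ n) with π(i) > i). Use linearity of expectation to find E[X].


Write X = Σ_{i=1}^{201} X_i, where X_i = 1_{π(i) > i}.
For each fixed i, π(i) is uniform over {1, …, 201} (marginal of a uniform permutation), so P[π(i) > i] = (n − i)/n. Summing: Σ_{i=1}^{201} (n − i)/n = (0 + 1 + … + 200)/201 = 201(201 − 1)/(2·201) = (201 − 1)/2.
Hence E[X] = Σ_{i=1}^{201} (201 − i)/201 = 100 ≈ 100.000000.

E[X] = 100 = 100.000000.


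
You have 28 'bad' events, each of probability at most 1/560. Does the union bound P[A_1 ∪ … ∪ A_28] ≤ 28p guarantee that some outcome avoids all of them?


Union bound: P[∪_{i=1}^{28} A_i] ≤ Σ_i P[A_i] ≤ 28·p = 28·(1/560) = 1/20.
Numerically: 1/20 ≈ 0.05000.
Is 1/20 < 1? YES.
Since P[∪ A_i] ≤ 1/20 < 1, the complement has P[∩ A_i^c] ≥ 1 − 1/20 = 19/20 > 0, so some outcome avoids every A_i.

28·p = 1/20 ≈ 0.05000; existence CERTIFIED by the union bound.


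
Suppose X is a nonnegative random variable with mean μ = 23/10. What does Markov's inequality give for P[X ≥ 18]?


μ = E[X] = 23/10, a = 18.
Markov: P[X ≥ 18] ≤ μ/a = (23/10)/18 = 23/180.
Numerically: ≈ 0.128.
(Since a = 18 > μ = 2.300, the bound 23/180 is < 1 and informative.)

P[X ≥ 18] ≤ 23/180 ≈ 0.128.


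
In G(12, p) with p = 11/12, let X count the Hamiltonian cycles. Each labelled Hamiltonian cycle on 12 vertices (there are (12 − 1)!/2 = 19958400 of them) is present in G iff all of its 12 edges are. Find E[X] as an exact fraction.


K_12 has (12 − 1)!/2 = 19958400 labelled Hamiltonian cycles.
For each such Hamiltonian cycle H, let X_H = 1 if all 12 edges of H are present in G. Then P[X_H = 1] = p^{12} = (11/12)^{12} = 3138428376721/8916100448256.
Summing the indicators: E[X] = Σ_H E[X_H] = 19958400 · p^{12} = 19958400 · 3138428376721/8916100448256 = 6041474625187925/859963392.
Numerically: E[X] ≈ 7.03e+06.

E[X] = 19958400 · (11/12)^{12} = 6041474625187925/859963392 ≈ 7.03e+06.


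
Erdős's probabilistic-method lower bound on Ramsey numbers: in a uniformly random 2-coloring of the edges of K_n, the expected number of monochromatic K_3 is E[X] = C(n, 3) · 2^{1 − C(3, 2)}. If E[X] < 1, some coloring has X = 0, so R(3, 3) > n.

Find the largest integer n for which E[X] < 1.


We need C(n, 3) · 2^{1 − 3} < 1, i.e. C(n, 3) < 2^{3 − 1} = 4.
Check values of n near the boundary:
  n = 3: C(3, 3) = 1; 1 < 4? YES
  n = 4: C(4, 3) = 4; 4 < 4? NO
  n = 5: C(5, 3) = 10; 10 < 4? NO
  n = 6: C(6, 3) = 20; 20 < 4? NO
The largest n with C(n, 3) < 4 is n = 3 (where E[X] = 1/4 ≈ 0.2500). Hence R(3, 3) > 3, i.e. R(3, 3) ≥ 4.

Largest n = 3; hence R(3, 3) > 3.


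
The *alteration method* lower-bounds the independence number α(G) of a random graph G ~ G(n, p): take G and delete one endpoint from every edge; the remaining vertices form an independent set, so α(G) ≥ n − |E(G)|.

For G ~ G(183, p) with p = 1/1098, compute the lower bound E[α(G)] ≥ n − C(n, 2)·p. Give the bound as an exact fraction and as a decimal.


E[|E(G)|] = C(183, 2)·p = 16653 · (1/1098) = 91/6.
E[α(G)] ≥ n − E[|E(G)|] = 183 − 91/6 = 1007/6.
Numerically: ≈ 167.8333.
(This is only a lower bound; the true E[α(G)] may be larger.)

E[α(G)] ≥ 1007/6 ≈ 167.8333.


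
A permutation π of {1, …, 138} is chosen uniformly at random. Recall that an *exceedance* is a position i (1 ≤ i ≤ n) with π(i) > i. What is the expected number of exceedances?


Write X = Σ_{i=1}^{138} X_i, where X_i = 1_{π(i) > i}.
For each fixed i, π(i) is uniform over {1, …, 138} (marginal of a uniform permutation), so P[π(i) > i] = (n − i)/n. Summing: Σ_{i=1}^{138} (n − i)/n = (0 + 1 + … + 137)/138 = 138(138 − 1)/(2·138) = (138 − 1)/2.
Hence E[X] = Σ_{i=1}^{138} (138 − i)/138 = 137/2 ≈ 68.500.

E[X] = 137/2 = 68.500.


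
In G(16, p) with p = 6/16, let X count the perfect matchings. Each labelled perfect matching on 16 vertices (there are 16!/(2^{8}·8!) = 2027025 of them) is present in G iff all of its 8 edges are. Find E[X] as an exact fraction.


K_16 has 16!/(2^{8}·8!) = 2027025 labelled perfect matchings.
For each such perfect matching H, let X_H = 1 if all 8 edges of H are present in G. Then P[X_H = 1] = p^{8} = (3/8)^{8} = 6561/16777216.
By linearity: E[X] = Σ_H E[X_H] = 2027025 · p^{8} = 2027025 · 6561/16777216 = 13299311025/16777216.
Numerically: E[X] ≈ 792.701.

E[X] = 2027025 · (3/8)^{8} = 13299311025/16777216 ≈ 792.701.


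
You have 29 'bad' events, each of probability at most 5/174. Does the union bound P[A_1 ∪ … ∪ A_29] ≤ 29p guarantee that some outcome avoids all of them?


Union bound: P[∪_{i=1}^{29} A_i] ≤ Σ_i P[A_i] ≤ 29·p = 29·(5/174) = 5/6.
Numerically: 5/6 ≈ 0.833.
Is 5/6 < 1? YES.
Since P[∪ A_i] ≤ 5/6 < 1, the complement has P[∩ A_i^c] ≥ 1 − 5/6 = 1/6 > 0, so some outcome avoids every A_i.

29·p = 5/6 ≈ 0.833; existence CERTIFIED by the union bound.


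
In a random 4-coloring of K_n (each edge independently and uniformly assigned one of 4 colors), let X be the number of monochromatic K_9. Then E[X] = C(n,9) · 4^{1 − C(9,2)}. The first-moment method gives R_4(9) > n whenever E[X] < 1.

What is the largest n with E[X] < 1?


We need C(n, 9) · 4^{1 − 36} < 1, i.e. C(n, 9) < 4^{36 − 1} = 1180591620717411303424.
Check values of n near the boundary:
  n = 910: C(910, 9) = 1133378248346922788210; 1133378248346922788210 < 1180591620717411303424? YES
  n = 911: C(911, 9) = 1144686900492291197405; 1144686900492291197405 < 1180591620717411303424? YES
  n = 912: C(912, 9) = 1156095740032081475120; 1156095740032081475120 < 1180591620717411303424? YES
  n = 913: C(913, 9) = 1167605542753639808390; 1167605542753639808390 < 1180591620717411303424? YES
  n = 914: C(914, 9) = 1179217089587653905932; 1179217089587653905932 < 1180591620717411303424? YES
  n = 915: C(915, 9) = 1190931166636537885130; 1190931166636537885130 < 1180591620717411303424? NO
  n = 916: C(916, 9) = 1202748565202942340440; 1202748565202942340440 < 1180591620717411303424? NO
The largest n with C(n, 9) < 1180591620717411303424 is n = 914 (where E[X] = 294804272396913476483/295147905179352825856 ≈ 0.998836). Hence R_4(9) > 914, i.e. R_4(9) ≥ 915.

Largest n = 914; hence R_4(9) > 914.


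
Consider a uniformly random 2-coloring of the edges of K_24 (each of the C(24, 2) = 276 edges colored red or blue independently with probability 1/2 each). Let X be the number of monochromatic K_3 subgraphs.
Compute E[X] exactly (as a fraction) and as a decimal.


Let X = Σ_S X_S over the C(24, 3) = 2024 subsets S of size 3, where X_S = 1 if the K_3 on S is monochromatic.
For a fixed S, the K_3 on S has C(3, 2) = 3 edges. P[all 3 edges red] = (1/2)^3, and likewise for blue, so P[monochromatic] = 2·(1/2)^3 = 2^{1 − 3} = 1/4.
By linearity of expectation: E[X] = C(24, 3) · 2^{1 − 3} = 2024 · 1/4 = 506.
Numerically: E[X] ≈ 506.00000.

E[X] = C(24,3)·2^(1−C(3,2)) = 506 ≈ 506.00000.


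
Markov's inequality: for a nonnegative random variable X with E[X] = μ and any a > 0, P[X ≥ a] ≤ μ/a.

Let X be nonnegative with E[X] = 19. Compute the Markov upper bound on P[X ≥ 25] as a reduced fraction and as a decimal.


μ = E[X] = 19, a = 25.
Markov: P[X ≥ 25] ≤ μ/a = (19)/25 = 19/25.
Numerically: ≈ 0.7600.
(Since a = 25 > μ = 19.0000, the bound 19/25 is < 1 and informative.)

P[X ≥ 25] ≤ 19/25 ≈ 0.7600.


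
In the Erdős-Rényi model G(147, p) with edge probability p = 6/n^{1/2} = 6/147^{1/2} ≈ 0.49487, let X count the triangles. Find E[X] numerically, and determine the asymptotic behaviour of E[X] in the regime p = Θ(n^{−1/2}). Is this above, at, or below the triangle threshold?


Number of potential triangles: C(147, 3) = 518665.
Each occurs with probability p³ ≈ (0.49487)³ ≈ 1.2119306e-01.
By linearity: E[X] = C(147, 3)·p³ ≈ 518665 · 1.2119306e-01 ≈ 62858.59816.
Since α = 1/2 < 1, p = c/n^{1/2} ≫ 1/n is above the triangle threshold p ~ 1/n. Asymptotically E[X] ~ (c³/6)·n^{3(1−α)} = (6³/6)·n^{1.5} → ∞; triangles are abundant w.h.p.

E[X] ≈ 62858.59816; in regime p = Θ(1/n^{1/2}) E[X] diverges (above the triangle threshold p ~ 1/n).


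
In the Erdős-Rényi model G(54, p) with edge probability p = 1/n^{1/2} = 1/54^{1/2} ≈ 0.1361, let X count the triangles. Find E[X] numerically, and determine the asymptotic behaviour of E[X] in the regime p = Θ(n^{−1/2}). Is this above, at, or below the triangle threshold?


Number of potential triangles: C(54, 3) = 24804.
Each occurs with probability p³ ≈ (0.1361)³ ≈ 2.520051e-03.
By linearity: E[X] = C(54, 3)·p³ ≈ 24804 · 2.520051e-03 ≈ 62.5073.
Since α = 1/2 < 1, p = c/n^{1/2} ≫ 1/n is above the triangle threshold p ~ 1/n. Asymptotically E[X] ~ (c³/6)·n^{3(1−α)} = (1³/6)·n^{1.5} → ∞; triangles are abundant w.h.p.

E[X] ≈ 62.5073; in regime p = Θ(1/n^{1/2}) E[X] diverges (above the triangle threshold p ~ 1/n).


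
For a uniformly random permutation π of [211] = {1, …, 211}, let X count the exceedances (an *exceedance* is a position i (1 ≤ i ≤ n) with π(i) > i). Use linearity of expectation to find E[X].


Write X = Σ_{i=1}^{211} X_i, where X_i = 1_{π(i) > i}.
For each fixed i, π(i) is uniform over {1, …, 211} (marginal of a uniform permutation), so P[π(i) > i] = (n − i)/n. Summing: Σ_{i=1}^{211} (n − i)/n = (0 + 1 + … + 210)/211 = 211(211 − 1)/(2·211) = (211 − 1)/2.
Hence E[X] = Σ_{i=1}^{211} (211 − i)/211 = 105 ≈ 105.000.

E[X] = 105 = 105.000.


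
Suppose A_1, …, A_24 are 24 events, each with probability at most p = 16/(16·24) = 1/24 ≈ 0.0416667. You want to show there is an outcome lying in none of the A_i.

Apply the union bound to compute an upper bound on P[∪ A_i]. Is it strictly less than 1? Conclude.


Union bound: P[∪_{i=1}^{24} A_i] ≤ Σ_i P[A_i] ≤ 24·p = 24·(1/24) = 1.
Numerically: 1 ≈ 1.0000000.
Is 1 < 1? NO.
Since the bound 1 is ≥ 1, the union bound is uninformative here; it does NOT by itself certify existence.

24·p = 1 ≈ 1.0000000; existence NOT certified by the union bound.


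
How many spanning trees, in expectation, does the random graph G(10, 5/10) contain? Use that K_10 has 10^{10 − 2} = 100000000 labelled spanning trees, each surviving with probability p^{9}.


K_10 has 10^{10 − 2} = 100000000 labelled spanning trees.
For each such spanning tree H, let X_H = 1 if all 9 edges of H are present in G. Then P[X_H = 1] = p^{9} = (1/2)^{9} = 1/512.
By linearity of expectation: E[X] = Σ_H E[X_H] = 100000000 · p^{9} = 100000000 · 1/512 = 390625/2.
Numerically: E[X] ≈ 1.9531e+05.

E[X] = 100000000 · (1/2)^{9} = 390625/2 ≈ 1.9531e+05.


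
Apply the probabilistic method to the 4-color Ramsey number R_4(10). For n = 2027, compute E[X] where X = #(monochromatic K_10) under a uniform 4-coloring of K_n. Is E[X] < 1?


E[X] = C(2027, 10) · 4^{1 − 45} = 315586117401470604332341335 · 4^{−44} = 315586117401470604332341335/309485009821345068724781056.
As a reduced fraction: E[X] = 315586117401470604332341335/309485009821345068724781056 ≈ 1.020.
Is E[X] < 1? NO.
Since E[X] ≥ 1, the first-moment bound is inconclusive at n = 2027; it does NOT by itself certify R_4(10) > 2027.

E[X] = 315586117401470604332341335/309485009821345068724781056 ≈ 1.020; E[X] ≥ 1; first-moment method inconclusive here.


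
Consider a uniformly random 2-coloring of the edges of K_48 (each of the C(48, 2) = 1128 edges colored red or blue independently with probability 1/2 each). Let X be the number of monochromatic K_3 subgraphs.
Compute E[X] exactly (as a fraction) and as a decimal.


Let X = Σ_S X_S over the C(48, 3) = 17296 subsets S of size 3, where X_S = 1 if the K_3 on S is monochromatic.
For a fixed S, the K_3 on S has C(3, 2) = 3 edges. P[all 3 edges red] = (1/2)^3, and likewise for blue, so P[monochromatic] = 2·(1/2)^3 = 2^{1 − 3} = 1/4.
Summing: E[X] = C(48, 3) · 2^{1 − 3} = 17296 · 1/4 = 4324.
Numerically: E[X] ≈ 4324.000000.

E[X] = C(48,3)·2^(1−C(3,2)) = 4324 ≈ 4324.000000.


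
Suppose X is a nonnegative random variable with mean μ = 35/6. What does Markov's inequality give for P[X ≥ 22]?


μ = E[X] = 35/6, a = 22.
Markov: P[X ≥ 22] ≤ μ/a = (35/6)/22 = 35/132.
Numerically: ≈ 0.265.
(Since a = 22 > μ = 5.833, the bound 35/132 is < 1 and informative.)

P[X ≥ 22] ≤ 35/132 ≈ 0.265.


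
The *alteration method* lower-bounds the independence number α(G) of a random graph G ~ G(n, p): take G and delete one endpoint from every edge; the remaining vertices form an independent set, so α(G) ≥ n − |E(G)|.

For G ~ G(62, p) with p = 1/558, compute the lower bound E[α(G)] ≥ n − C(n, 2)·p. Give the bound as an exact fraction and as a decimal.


E[|E(G)|] = C(62, 2)·p = 1891 · (1/558) = 61/18.
E[α(G)] ≥ n − E[|E(G)|] = 62 − 61/18 = 1055/18.
Numerically: ≈ 58.61111.
(This is only a lower bound; the true E[α(G)] may be larger.)

E[α(G)] ≥ 1055/18 ≈ 58.61111.


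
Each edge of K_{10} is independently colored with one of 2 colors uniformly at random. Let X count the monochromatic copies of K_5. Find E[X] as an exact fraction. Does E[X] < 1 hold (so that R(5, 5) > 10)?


E[X] = C(10, 5) · 2^{1 − 10} = 252 · 2^{−9} = 252/512.
As a reduced fraction: E[X] = 63/128 ≈ 0.492.
Is E[X] < 1? YES.
Since E[X] < 1, there exists a 2-coloring of K_{10} with no monochromatic K_5; hence R(5, 5) > 10.

E[X] = 63/128 ≈ 0.492; E[X] < 1, so R(5, 5) > 10.


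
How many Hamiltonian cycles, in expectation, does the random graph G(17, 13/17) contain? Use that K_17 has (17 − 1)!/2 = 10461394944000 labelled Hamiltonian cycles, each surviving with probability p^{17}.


K_17 has (17 − 1)!/2 = 10461394944000 labelled Hamiltonian cycles.
For each such Hamiltonian cycle H, let X_H = 1 if all 17 edges of H are present in G. Then P[X_H = 1] = p^{17} = (13/17)^{17} = 8650415919381337933/827240261886336764177.
Summing the indicators: E[X] = Σ_H E[X_H] = 10461394944000 · p^{17} = 10461394944000 · 8650415919381337933/827240261886336764177 = 90495417362513040260241610752000/827240261886336764177.
Numerically: E[X] ≈ 1.09394e+11.

E[X] = 10461394944000 · (13/17)^{17} = 90495417362513040260241610752000/827240261886336764177 ≈ 1.09394e+11.


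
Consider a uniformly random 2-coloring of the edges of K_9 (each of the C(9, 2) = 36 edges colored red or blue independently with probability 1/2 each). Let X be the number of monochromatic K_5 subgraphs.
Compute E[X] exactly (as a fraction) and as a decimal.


Let X = Σ_S X_S over the C(9, 5) = 126 subsets S of size 5, where X_S = 1 if the K_5 on S is monochromatic.
For a fixed S, the K_5 on S has C(5, 2) = 10 edges. P[all 10 edges red] = (1/2)^10, and likewise for blue, so P[monochromatic] = 2·(1/2)^10 = 2^{1 − 10} = 1/512.
By linearity of expectation: E[X] = C(9, 5) · 2^{1 − 10} = 126 · 1/512 = 63/256.
Numerically: E[X] ≈ 0.24609.

E[X] = C(9,5)·2^(1−C(5,2)) = 63/256 ≈ 0.24609.


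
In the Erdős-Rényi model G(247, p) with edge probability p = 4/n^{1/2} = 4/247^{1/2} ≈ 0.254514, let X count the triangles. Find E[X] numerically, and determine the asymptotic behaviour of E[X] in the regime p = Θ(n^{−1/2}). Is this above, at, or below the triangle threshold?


Number of potential triangles: C(247, 3) = 2481115.
Each occurs with probability p³ ≈ (0.254514)³ ≈ 1.64867307e-02.
By linearity: E[X] = C(247, 3)·p³ ≈ 2481115 · 1.64867307e-02 ≈ 40905.474842.
Since α = 1/2 < 1, p = c/n^{1/2} ≫ 1/n is above the triangle threshold p ~ 1/n. Asymptotically E[X] ~ (c³/6)·n^{3(1−α)} = (4³/6)·n^{1.5} → ∞; triangles are abundant w.h.p.

E[X] ≈ 40905.474842; in regime p = Θ(1/n^{1/2}) E[X] diverges (above the triangle threshold p ~ 1/n).


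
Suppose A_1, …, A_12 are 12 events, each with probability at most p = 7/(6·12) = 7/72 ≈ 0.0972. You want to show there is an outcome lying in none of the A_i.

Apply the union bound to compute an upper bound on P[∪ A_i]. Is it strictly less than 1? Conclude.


Union bound: P[∪_{i=1}^{12} A_i] ≤ Σ_i P[A_i] ≤ 12·p = 12·(7/72) = 7/6.
Numerically: 7/6 ≈ 1.1667.
Is 7/6 < 1? NO.
Since the bound 7/6 is ≥ 1, the union bound is uninformative here; it does NOT by itself certify existence.

12·p = 7/6 ≈ 1.1667; existence NOT certified by the union bound.


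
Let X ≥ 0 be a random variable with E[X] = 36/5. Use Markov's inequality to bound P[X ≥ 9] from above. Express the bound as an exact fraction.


μ = E[X] = 36/5, a = 9.
Markov: P[X ≥ 9] ≤ μ/a = (36/5)/9 = 4/5.
Numerically: ≈ 0.8000.
(Since a = 9 > μ = 7.2000, the bound 4/5 is < 1 and informative.)

P[X ≥ 9] ≤ 4/5 ≈ 0.8000.


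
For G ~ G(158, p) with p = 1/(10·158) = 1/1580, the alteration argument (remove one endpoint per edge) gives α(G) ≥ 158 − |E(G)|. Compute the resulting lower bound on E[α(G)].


E[|E(G)|] = C(158, 2)·p = 12403 · (1/1580) = 157/20.
E[α(G)] ≥ n − E[|E(G)|] = 158 − 157/20 = 3003/20.
Numerically: ≈ 150.1500.
(This is only a lower bound; the true E[α(G)] may be larger.)

E[α(G)] ≥ 3003/20 ≈ 150.1500.


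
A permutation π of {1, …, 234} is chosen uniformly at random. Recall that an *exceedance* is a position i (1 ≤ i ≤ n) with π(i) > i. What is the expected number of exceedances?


Write X = Σ_{i=1}^{234} X_i, where X_i = 1_{π(i) > i}.
For each fixed i, π(i) is uniform over {1, …, 234} (marginal of a uniform permutation), so P[π(i) > i] = (n − i)/n. Summing: Σ_{i=1}^{234} (n − i)/n = (0 + 1 + … + 233)/234 = 234(234 − 1)/(2·234) = (234 − 1)/2.
Hence E[X] = Σ_{i=1}^{234} (234 − i)/234 = 233/2 ≈ 116.50000.

E[X] = 233/2 = 116.50000.


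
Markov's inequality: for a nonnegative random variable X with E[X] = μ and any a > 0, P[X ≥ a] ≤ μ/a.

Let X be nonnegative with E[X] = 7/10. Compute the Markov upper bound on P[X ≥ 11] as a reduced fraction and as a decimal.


μ = E[X] = 7/10, a = 11.
Markov: P[X ≥ 11] ≤ μ/a = (7/10)/11 = 7/110.
Numerically: ≈ 0.063636.
(Since a = 11 > μ = 0.700000, the bound 7/110 is < 1 and informative.)

P[X ≥ 11] ≤ 7/110 ≈ 0.063636.


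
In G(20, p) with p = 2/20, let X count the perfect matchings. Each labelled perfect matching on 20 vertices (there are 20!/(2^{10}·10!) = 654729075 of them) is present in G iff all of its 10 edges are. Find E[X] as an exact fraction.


K_20 has 20!/(2^{10}·10!) = 654729075 labelled perfect matchings.
For each such perfect matching H, let X_H = 1 if all 10 edges of H are present in G. Then P[X_H = 1] = p^{10} = (1/10)^{10} = 1/10000000000.
Summing the indicators: E[X] = Σ_H E[X_H] = 654729075 · p^{10} = 654729075 · 1/10000000000 = 26189163/400000000.
Numerically: E[X] ≈ 0.0654729.

E[X] = 654729075 · (1/10)^{10} = 26189163/400000000 ≈ 0.0654729.


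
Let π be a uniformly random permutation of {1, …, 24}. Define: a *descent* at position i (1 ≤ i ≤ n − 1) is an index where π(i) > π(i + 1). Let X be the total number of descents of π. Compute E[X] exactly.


Write X = Σ X_I over i = 1, …, 23, with X_I the indicator of one descent.
There are 23 indicators.
For each fixed i, the pair (π(i), π(i+1)) is a uniformly random ordered pair of distinct values from {1, …, 24}; by symmetry P[π(i) > π(i+1)] = 1/2.
By linearity: E[X] = 23 · (1/2) = (24 − 1) · (1/2) = 23/2 ≈ 11.50000.

E[X] = 23/2 = 11.50000.


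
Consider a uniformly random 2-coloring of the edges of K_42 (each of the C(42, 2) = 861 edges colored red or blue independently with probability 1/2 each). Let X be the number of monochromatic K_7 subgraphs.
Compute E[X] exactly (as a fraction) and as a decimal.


Let X = Σ_S X_S over the C(42, 7) = 26978328 subsets S of size 7, where X_S = 1 if the K_7 on S is monochromatic.
For a fixed S, the K_7 on S has C(7, 2) = 21 edges. P[all 21 edges red] = (1/2)^21, and likewise for blue, so P[monochromatic] = 2·(1/2)^21 = 2^{1 − 21} = 1/1048576.
By linearity of expectation: E[X] = C(42, 7) · 2^{1 − 21} = 26978328 · 1/1048576 = 3372291/131072.
Numerically: E[X] ≈ 25.7285.

E[X] = C(42,7)·2^(1−C(7,2)) = 3372291/131072 ≈ 25.7285.


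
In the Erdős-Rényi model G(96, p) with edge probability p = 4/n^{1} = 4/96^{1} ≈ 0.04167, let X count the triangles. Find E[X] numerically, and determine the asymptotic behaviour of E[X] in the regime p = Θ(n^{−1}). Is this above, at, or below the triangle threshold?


Number of potential triangles: C(96, 3) = 142880.
Each occurs with probability p³ ≈ (0.04167)³ ≈ 7.233796e-05.
By linearity: E[X] = C(96, 3)·p³ ≈ 142880 · 7.233796e-05 ≈ 10.3356.
Here α = 1, so p = 4/n is exactly at the triangle threshold p ~ 1/n. Asymptotically E[X] → c³/6 = 4³/6 = 32/3 ≈ 10.6667, a bounded constant. In this regime the triangle count is asymptotically Poisson(c³/6).

E[X] ≈ 10.3356; in regime p = Θ(1/n^{1}) E[X] stays bounded (at the triangle threshold p ~ 1/n).


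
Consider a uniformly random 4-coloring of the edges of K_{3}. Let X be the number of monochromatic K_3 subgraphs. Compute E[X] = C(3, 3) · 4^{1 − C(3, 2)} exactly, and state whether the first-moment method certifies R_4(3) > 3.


E[X] = C(3, 3) · 4^{1 − 3} = 1 · 4^{−2} = 1/16.
As a reduced fraction: E[X] = 1/16 ≈ 0.0625.
Is E[X] < 1? YES.
Since E[X] < 1, there exists a 4-coloring of K_{3} with no monochromatic K_3; hence R_4(3) > 3.

E[X] = 1/16 ≈ 0.0625; E[X] < 1, so R_4(3) > 3.


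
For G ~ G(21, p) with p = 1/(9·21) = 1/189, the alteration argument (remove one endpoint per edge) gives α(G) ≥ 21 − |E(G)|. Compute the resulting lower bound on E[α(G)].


E[|E(G)|] = C(21, 2)·p = 210 · (1/189) = 10/9.
E[α(G)] ≥ n − E[|E(G)|] = 21 − 10/9 = 179/9.
Numerically: ≈ 19.8889.
(This is only a lower bound; the true E[α(G)] may be larger.)

E[α(G)] ≥ 179/9 ≈ 19.8889.


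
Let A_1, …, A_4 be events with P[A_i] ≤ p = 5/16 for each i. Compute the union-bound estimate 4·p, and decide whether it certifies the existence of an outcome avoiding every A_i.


Union bound: P[∪_{i=1}^{4} A_i] ≤ Σ_i P[A_i] ≤ 4·p = 4·(5/16) = 5/4.
Numerically: 5/4 ≈ 1.250000.
Is 5/4 < 1? NO.
Since the bound 5/4 is ≥ 1, the union bound is uninformative here; it does NOT by itself certify existence.

4·p = 5/4 ≈ 1.250000; existence NOT certified by the union bound.


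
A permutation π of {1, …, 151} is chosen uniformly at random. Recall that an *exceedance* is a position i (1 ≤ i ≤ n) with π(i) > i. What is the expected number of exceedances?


Write X = Σ_{i=1}^{151} X_i, where X_i = 1_{π(i) > i}.
For each fixed i, π(i) is uniform over {1, …, 151} (marginal of a uniform permutation), so P[π(i) > i] = (n − i)/n. Summing: Σ_{i=1}^{151} (n − i)/n = (0 + 1 + … + 150)/151 = 151(151 − 1)/(2·151) = (151 − 1)/2.
Hence E[X] = Σ_{i=1}^{151} (151 − i)/151 = 75 ≈ 75.000000.

E[X] = 75 = 75.000000.


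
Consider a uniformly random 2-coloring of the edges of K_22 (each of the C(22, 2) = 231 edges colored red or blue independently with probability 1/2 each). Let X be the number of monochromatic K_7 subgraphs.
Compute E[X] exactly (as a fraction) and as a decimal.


Let X = Σ_S X_S over the C(22, 7) = 170544 subsets S of size 7, where X_S = 1 if the K_7 on S is monochromatic.
For a fixed S, the K_7 on S has C(7, 2) = 21 edges. P[all 21 edges red] = (1/2)^21, and likewise for blue, so P[monochromatic] = 2·(1/2)^21 = 2^{1 − 21} = 1/1048576.
By linearity of expectation: E[X] = C(22, 7) · 2^{1 − 21} = 170544 · 1/1048576 = 10659/65536.
Numerically: E[X] ≈ 0.163.

E[X] = C(22,7)·2^(1−C(7,2)) = 10659/65536 ≈ 0.163.


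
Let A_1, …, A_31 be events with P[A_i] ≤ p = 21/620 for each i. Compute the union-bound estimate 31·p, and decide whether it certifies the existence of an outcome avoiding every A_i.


Union bound: P[∪_{i=1}^{31} A_i] ≤ Σ_i P[A_i] ≤ 31·p = 31·(21/620) = 21/20.
Numerically: 21/20 ≈ 1.05000.
Is 21/20 < 1? NO.
Since the bound 21/20 is ≥ 1, the union bound is uninformative here; it does NOT by itself certify existence.

31·p = 21/20 ≈ 1.05000; existence NOT certified by the union bound.


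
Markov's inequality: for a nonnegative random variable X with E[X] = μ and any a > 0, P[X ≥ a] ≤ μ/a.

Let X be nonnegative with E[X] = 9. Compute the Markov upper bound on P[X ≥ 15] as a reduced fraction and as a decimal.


μ = E[X] = 9, a = 15.
Markov: P[X ≥ 15] ≤ μ/a = (9)/15 = 3/5.
Numerically: ≈ 0.60000.
(Since a = 15 > μ = 9.00000, the bound 3/5 is < 1 and informative.)

P[X ≥ 15] ≤ 3/5 ≈ 0.60000.


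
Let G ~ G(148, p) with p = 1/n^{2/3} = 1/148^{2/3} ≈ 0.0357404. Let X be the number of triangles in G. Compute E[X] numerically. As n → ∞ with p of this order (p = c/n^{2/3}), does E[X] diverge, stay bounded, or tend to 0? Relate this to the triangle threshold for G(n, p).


Number of potential triangles: C(148, 3) = 529396.
Each occurs with probability p³ ≈ (0.0357404)³ ≈ 4.56537619e-05.
By linearity: E[X] = C(148, 3)·p³ ≈ 529396 · 4.56537619e-05 ≈ 24.168919.
Since α = 2/3 < 1, p = c/n^{2/3} ≫ 1/n is above the triangle threshold p ~ 1/n. Asymptotically E[X] ~ (c³/6)·n^{3(1−α)} = (1³/6)·n^{1} → ∞; triangles are abundant w.h.p.

E[X] ≈ 24.168919; in regime p = Θ(1/n^{2/3}) E[X] diverges (above the triangle threshold p ~ 1/n).


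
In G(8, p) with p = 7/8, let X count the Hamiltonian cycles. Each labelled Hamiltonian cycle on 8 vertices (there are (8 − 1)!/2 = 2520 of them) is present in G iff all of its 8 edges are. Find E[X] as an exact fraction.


K_8 has (8 − 1)!/2 = 2520 labelled Hamiltonian cycles.
For each such Hamiltonian cycle H, let X_H = 1 if all 8 edges of H are present in G. Then P[X_H = 1] = p^{8} = (7/8)^{8} = 5764801/16777216.
By linearity: E[X] = Σ_H E[X_H] = 2520 · p^{8} = 2520 · 5764801/16777216 = 1815912315/2097152.
Numerically: E[X] ≈ 866.

E[X] = 2520 · (7/8)^{8} = 1815912315/2097152 ≈ 866.


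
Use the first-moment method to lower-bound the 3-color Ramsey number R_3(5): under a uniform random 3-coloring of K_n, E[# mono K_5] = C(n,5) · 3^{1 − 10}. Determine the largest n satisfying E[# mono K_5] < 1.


We need C(n, 5) · 3^{1 − 10} < 1, i.e. C(n, 5) < 3^{10 − 1} = 19683.
Check values of n near the boundary:
  n = 16: C(16, 5) = 4368; 4368 < 19683? YES
  n = 17: C(17, 5) = 6188; 6188 < 19683? YES
  n = 18: C(18, 5) = 8568; 8568 < 19683? YES
  n = 19: C(19, 5) = 11628; 11628 < 19683? YES
  n = 20: C(20, 5) = 15504; 15504 < 19683? YES
  n = 21: C(21, 5) = 20349; 20349 < 19683? NO
  n = 22: C(22, 5) = 26334; 26334 < 19683? NO
  n = 23: C(23, 5) = 33649; 33649 < 19683? NO
The largest n with C(n, 5) < 19683 is n = 20 (where E[X] = 5168/6561 ≈ 0.7876848). Hence R_3(5) > 20, i.e. R_3(5) ≥ 21.

Largest n = 20; hence R_3(5) > 20.


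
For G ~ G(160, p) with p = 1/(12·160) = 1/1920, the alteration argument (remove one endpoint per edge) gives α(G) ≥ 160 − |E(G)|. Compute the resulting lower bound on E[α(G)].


E[|E(G)|] = C(160, 2)·p = 12720 · (1/1920) = 53/8.
E[α(G)] ≥ n − E[|E(G)|] = 160 − 53/8 = 1227/8.
Numerically: ≈ 153.375.
(This is only a lower bound; the true E[α(G)] may be larger.)

E[α(G)] ≥ 1227/8 ≈ 153.375.


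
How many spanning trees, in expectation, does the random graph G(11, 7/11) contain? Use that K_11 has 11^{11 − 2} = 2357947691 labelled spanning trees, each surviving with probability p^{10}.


K_11 has 11^{11 − 2} = 2357947691 labelled spanning trees.
For each such spanning tree H, let X_H = 1 if all 10 edges of H are present in G. Then P[X_H = 1] = p^{10} = (7/11)^{10} = 282475249/25937424601.
By linearity of expectation: E[X] = Σ_H E[X_H] = 2357947691 · p^{10} = 2357947691 · 282475249/25937424601 = 282475249/11.
Numerically: E[X] ≈ 2.568e+07.

E[X] = 2357947691 · (7/11)^{10} = 282475249/11 ≈ 2.568e+07.


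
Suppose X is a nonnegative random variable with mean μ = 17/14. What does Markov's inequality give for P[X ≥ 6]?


μ = E[X] = 17/14, a = 6.
Markov: P[X ≥ 6] ≤ μ/a = (17/14)/6 = 17/84.
Numerically: ≈ 0.2024.
(Since a = 6 > μ = 1.2143, the bound 17/84 is < 1 and informative.)

P[X ≥ 6] ≤ 17/84 ≈ 0.2024.


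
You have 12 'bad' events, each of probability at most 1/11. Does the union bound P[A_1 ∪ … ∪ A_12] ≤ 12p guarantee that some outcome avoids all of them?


Union bound: P[∪_{i=1}^{12} A_i] ≤ Σ_i P[A_i] ≤ 12·p = 12·(1/11) = 12/11.
Numerically: 12/11 ≈ 1.0909.
Is 12/11 < 1? NO.
Since the bound 12/11 is ≥ 1, the union bound is uninformative here; it does NOT by itself certify existence.

12·p = 12/11 ≈ 1.0909; existence NOT certified by the union bound.


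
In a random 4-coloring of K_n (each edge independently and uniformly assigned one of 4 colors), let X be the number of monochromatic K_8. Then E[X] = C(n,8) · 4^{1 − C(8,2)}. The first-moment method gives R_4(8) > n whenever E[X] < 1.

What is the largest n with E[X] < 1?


We need C(n, 8) · 4^{1 − 28} < 1, i.e. C(n, 8) < 4^{28 − 1} = 18014398509481984.
Check values of n near the boundary:
  n = 402: C(402, 8) = 15770615726749950; 15770615726749950 < 18014398509481984? YES
  n = 403: C(403, 8) = 16090020602228430; 16090020602228430 < 18014398509481984? YES
  n = 404: C(404, 8) = 16415071523485570; 16415071523485570 < 18014398509481984? YES
  n = 405: C(405, 8) = 16745853821188050; 16745853821188050 < 18014398509481984? YES
  n = 406: C(406, 8) = 17082453897995850; 17082453897995850 < 18014398509481984? YES
  n = 407: C(407, 8) = 17424959239309050; 17424959239309050 < 18014398509481984? YES
  n = 408: C(408, 8) = 17773458424095231; 17773458424095231 < 18014398509481984? YES
  n = 409: C(409, 8) = 18128041135797879; 18128041135797879 < 18014398509481984? NO
  n = 410: C(410, 8) = 18488798173326195; 18488798173326195 < 18014398509481984? NO
The largest n with C(n, 8) < 18014398509481984 is n = 408 (where E[X] = 17773458424095231/18014398509481984 ≈ 0.98663). Hence R_4(8) > 408, i.e. R_4(8) ≥ 409.

Largest n = 408; hence R_4(8) > 408.


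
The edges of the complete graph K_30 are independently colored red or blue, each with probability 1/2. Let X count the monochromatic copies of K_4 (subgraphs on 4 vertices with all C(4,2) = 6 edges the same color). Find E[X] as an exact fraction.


Let X = Σ_S X_S over the C(30, 4) = 27405 subsets S of size 4, where X_S = 1 if the K_4 on S is monochromatic.
For a fixed S, the K_4 on S has C(4, 2) = 6 edges. P[all 6 edges red] = (1/2)^6, and likewise for blue, so P[monochromatic] = 2·(1/2)^6 = 2^{1 − 6} = 1/32.
By linearity: E[X] = C(30, 4) · 2^{1 − 6} = 27405 · 1/32 = 27405/32.
Numerically: E[X] ≈ 856.40625.

E[X] = C(30,4)·2^(1−C(4,2)) = 27405/32 ≈ 856.40625.


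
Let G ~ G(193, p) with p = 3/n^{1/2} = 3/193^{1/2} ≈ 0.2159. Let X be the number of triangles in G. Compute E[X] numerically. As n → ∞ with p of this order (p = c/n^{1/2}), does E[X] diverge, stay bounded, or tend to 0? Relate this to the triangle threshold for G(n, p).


Number of potential triangles: C(193, 3) = 1179616.
Each occurs with probability p³ ≈ (0.2159)³ ≈ 1.006996e-02.
By linearity: E[X] = C(193, 3)·p³ ≈ 1179616 · 1.006996e-02 ≈ 11878.6874.
Since α = 1/2 < 1, p = c/n^{1/2} ≫ 1/n is above the triangle threshold p ~ 1/n. Asymptotically E[X] ~ (c³/6)·n^{3(1−α)} = (3³/6)·n^{1.5} → ∞; triangles are abundant w.h.p.

E[X] ≈ 11878.6874; in regime p = Θ(1/n^{1/2}) E[X] diverges (above the triangle threshold p ~ 1/n).


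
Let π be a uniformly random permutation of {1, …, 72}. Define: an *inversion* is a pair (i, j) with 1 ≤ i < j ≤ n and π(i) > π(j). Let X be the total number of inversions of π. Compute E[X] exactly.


Write X = Σ X_I over the C(72, 2) = 2556 pairs i < j, with X_I the indicator of one inversion.
There are 2556 indicators.
For each fixed pair i < j, the values π(i) and π(j) are two distinct elements of {1, …, 72} in uniformly random order; by symmetry P[π(i) > π(j)] = 1/2.
By linearity: E[X] = 2556 · (1/2) = C(72, 2) · (1/2) = 2556/2 = 1278 ≈ 1278.0000.

E[X] = 1278 = 1278.0000.


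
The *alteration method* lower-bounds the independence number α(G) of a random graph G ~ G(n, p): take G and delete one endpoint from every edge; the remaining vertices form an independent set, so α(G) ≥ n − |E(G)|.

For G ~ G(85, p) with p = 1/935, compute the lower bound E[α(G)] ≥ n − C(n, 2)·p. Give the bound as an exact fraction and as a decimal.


E[|E(G)|] = C(85, 2)·p = 3570 · (1/935) = 42/11.
E[α(G)] ≥ n − E[|E(G)|] = 85 − 42/11 = 893/11.
Numerically: ≈ 81.182.
(This is only a lower bound; the true E[α(G)] may be larger.)

E[α(G)] ≥ 893/11 ≈ 81.182.


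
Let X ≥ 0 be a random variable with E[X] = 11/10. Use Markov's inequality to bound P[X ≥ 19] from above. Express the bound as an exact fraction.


μ = E[X] = 11/10, a = 19.
Markov: P[X ≥ 19] ≤ μ/a = (11/10)/19 = 11/190.
Numerically: ≈ 0.057895.
(Since a = 19 > μ = 1.100000, the bound 11/190 is < 1 and informative.)

P[X ≥ 19] ≤ 11/190 ≈ 0.057895.


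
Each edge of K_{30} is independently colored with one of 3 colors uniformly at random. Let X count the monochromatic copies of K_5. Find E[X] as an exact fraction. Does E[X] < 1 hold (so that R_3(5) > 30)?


E[X] = C(30, 5) · 3^{1 − 10} = 142506 · 3^{−9} = 142506/19683.
As a reduced fraction: E[X] = 5278/729 ≈ 7.2401.
Is E[X] < 1? NO.
Since E[X] ≥ 1, the first-moment bound is inconclusive at n = 30; it does NOT by itself certify R_3(5) > 30.

E[X] = 5278/729 ≈ 7.2401; E[X] ≥ 1; first-moment method inconclusive here.


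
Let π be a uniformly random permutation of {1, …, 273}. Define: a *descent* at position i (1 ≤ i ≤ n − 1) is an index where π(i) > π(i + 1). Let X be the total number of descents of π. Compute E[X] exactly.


Write X = Σ X_I over i = 1, …, 272, with X_I the indicator of one descent.
There are 272 indicators.
For each fixed i, the pair (π(i), π(i+1)) is a uniformly random ordered pair of distinct values from {1, …, 273}; by symmetry P[π(i) > π(i+1)] = 1/2.
By linearity: E[X] = 272 · (1/2) = (273 − 1) · (1/2) = 136 ≈ 136.0000.

E[X] = 136 = 136.0000.


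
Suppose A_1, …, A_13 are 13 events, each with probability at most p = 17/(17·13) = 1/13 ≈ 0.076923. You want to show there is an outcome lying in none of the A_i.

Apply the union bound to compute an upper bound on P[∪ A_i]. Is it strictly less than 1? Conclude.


Union bound: P[∪_{i=1}^{13} A_i] ≤ Σ_i P[A_i] ≤ 13·p = 13·(1/13) = 1.
Numerically: 1 ≈ 1.000000.
Is 1 < 1? NO.
Since the bound 1 is ≥ 1, the union bound is uninformative here; it does NOT by itself certify existence.

13·p = 1 ≈ 1.000000; existence NOT certified by the union bound.
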